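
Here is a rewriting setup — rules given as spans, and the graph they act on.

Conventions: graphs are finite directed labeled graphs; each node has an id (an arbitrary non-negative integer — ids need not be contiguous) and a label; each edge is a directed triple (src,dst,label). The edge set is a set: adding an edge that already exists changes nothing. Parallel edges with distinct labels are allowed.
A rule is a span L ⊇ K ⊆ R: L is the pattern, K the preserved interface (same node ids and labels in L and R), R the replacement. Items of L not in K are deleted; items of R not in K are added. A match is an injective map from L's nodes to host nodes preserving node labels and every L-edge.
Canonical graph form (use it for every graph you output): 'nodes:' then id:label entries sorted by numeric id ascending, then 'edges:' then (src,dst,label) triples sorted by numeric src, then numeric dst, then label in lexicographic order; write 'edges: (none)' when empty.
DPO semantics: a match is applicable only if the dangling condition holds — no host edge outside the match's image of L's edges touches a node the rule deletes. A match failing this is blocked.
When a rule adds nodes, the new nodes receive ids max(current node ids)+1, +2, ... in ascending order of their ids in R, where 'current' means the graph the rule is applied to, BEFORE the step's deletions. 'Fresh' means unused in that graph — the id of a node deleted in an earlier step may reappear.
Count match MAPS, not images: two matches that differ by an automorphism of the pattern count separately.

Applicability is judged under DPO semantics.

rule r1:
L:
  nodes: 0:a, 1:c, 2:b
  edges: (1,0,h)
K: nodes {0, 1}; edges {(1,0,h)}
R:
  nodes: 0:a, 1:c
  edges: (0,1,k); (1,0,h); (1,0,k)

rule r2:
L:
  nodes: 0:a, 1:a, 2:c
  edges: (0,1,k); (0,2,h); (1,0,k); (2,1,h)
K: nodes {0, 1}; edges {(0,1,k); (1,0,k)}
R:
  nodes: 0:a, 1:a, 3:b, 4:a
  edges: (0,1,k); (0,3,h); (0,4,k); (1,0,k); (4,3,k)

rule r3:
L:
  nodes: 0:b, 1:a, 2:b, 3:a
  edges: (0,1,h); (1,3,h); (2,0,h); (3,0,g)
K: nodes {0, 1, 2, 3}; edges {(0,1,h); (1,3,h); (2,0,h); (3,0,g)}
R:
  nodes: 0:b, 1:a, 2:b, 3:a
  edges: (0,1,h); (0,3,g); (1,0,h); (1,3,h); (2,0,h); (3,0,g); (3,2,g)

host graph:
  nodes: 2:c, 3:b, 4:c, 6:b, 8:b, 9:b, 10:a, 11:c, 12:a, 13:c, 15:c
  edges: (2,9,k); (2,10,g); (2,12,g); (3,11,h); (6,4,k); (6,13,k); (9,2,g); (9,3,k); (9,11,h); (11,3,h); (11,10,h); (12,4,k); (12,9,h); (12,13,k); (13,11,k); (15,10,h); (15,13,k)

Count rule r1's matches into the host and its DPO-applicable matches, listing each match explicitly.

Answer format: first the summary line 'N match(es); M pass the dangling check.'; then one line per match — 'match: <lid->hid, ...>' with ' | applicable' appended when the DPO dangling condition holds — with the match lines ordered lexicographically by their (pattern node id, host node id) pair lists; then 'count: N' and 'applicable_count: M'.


8 match(es); 2 pass the dangling check.
match: 0->10, 1->11, 2->3
match: 0->10, 1->11, 2->6
match: 0->10, 1->11, 2->8 | applicable
match: 0->10, 1->11, 2->9
match: 0->10, 1->15, 2->3
match: 0->10, 1->15, 2->6
match: 0->10, 1->15, 2->8 | applicable
match: 0->10, 1->15, 2->9
count: 8
applicable_count: 2


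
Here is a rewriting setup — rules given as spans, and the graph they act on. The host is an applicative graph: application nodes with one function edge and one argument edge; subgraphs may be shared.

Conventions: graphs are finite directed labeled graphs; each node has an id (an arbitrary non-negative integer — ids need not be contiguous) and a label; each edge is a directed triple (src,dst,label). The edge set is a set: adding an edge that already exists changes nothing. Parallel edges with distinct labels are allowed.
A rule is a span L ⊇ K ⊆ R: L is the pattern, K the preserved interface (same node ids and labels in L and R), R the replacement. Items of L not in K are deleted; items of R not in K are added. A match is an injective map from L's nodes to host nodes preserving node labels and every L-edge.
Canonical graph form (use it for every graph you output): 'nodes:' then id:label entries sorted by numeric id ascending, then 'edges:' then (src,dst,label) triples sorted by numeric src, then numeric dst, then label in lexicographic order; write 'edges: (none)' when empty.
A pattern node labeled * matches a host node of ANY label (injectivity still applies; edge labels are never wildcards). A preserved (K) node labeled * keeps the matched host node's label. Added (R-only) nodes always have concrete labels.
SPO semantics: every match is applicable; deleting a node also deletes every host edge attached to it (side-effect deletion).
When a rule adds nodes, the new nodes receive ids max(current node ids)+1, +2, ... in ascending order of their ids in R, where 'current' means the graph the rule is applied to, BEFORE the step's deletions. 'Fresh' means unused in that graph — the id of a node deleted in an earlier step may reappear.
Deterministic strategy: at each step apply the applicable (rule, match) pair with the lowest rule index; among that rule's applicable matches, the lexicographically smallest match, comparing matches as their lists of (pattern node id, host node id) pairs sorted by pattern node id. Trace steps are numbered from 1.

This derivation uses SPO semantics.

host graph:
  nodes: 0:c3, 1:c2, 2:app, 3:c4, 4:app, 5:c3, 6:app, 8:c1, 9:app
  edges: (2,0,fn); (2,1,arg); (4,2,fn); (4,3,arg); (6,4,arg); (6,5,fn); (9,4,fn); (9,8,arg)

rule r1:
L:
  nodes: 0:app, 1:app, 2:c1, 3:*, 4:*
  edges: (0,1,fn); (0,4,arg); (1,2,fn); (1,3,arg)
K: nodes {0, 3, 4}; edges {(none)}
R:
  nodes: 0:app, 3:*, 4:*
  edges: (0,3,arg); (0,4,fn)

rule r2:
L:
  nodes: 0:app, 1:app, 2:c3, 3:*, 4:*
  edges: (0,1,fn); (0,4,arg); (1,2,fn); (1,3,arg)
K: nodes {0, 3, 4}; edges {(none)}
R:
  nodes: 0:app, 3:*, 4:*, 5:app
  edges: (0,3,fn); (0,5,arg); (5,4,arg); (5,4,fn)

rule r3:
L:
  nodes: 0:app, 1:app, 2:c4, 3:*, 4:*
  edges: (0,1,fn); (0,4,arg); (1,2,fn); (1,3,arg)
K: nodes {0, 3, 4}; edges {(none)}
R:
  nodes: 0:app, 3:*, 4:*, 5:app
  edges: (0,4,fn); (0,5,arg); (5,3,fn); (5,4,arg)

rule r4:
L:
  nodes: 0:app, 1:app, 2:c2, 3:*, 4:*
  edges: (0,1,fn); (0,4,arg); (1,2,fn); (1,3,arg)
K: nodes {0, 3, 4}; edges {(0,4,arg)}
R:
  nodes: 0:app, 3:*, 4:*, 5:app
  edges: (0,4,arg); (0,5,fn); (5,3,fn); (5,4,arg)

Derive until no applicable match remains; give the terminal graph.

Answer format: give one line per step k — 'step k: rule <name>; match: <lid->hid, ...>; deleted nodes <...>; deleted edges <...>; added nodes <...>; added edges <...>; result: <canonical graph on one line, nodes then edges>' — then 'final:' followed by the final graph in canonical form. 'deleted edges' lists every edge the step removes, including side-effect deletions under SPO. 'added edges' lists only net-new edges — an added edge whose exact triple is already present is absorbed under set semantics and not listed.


step 1: rule r2; match: 0->4, 1->2, 2->0, 3->1, 4->3; deleted nodes 0, 2; deleted edges (2,0,fn); (2,1,arg); (4,2,fn); (4,3,arg); added nodes 10; added edges (4,1,fn); (4,10,arg); (10,3,arg); (10,3,fn); result: nodes: 1:c2, 3:c4, 4:app, 5:c3, 6:app, 8:c1, 9:app, 10:app edges: (4,1,fn); (4,10,arg); (6,4,arg); (6,5,fn); (9,4,fn); (9,8,arg); (10,3,arg); (10,3,fn)
step 2: rule r4; match: 0->9, 1->4, 2->1, 3->10, 4->8; deleted nodes 1, 4; deleted edges (4,1,fn); (4,10,arg); (6,4,arg); (9,4,fn); added nodes 11; added edges (9,11,fn); (11,8,arg); (11,10,fn); result: nodes: 3:c4, 5:c3, 6:app, 8:c1, 9:app, 10:app, 11:app edges: (6,5,fn); (9,8,arg); (9,11,fn); (10,3,arg); (10,3,fn); (11,8,arg); (11,10,fn)
final:
nodes: 3:c4, 5:c3, 6:app, 8:c1, 9:app, 10:app, 11:app
edges: (6,5,fn); (9,8,arg); (9,11,fn); (10,3,arg); (10,3,fn); (11,8,arg); (11,10,fn)


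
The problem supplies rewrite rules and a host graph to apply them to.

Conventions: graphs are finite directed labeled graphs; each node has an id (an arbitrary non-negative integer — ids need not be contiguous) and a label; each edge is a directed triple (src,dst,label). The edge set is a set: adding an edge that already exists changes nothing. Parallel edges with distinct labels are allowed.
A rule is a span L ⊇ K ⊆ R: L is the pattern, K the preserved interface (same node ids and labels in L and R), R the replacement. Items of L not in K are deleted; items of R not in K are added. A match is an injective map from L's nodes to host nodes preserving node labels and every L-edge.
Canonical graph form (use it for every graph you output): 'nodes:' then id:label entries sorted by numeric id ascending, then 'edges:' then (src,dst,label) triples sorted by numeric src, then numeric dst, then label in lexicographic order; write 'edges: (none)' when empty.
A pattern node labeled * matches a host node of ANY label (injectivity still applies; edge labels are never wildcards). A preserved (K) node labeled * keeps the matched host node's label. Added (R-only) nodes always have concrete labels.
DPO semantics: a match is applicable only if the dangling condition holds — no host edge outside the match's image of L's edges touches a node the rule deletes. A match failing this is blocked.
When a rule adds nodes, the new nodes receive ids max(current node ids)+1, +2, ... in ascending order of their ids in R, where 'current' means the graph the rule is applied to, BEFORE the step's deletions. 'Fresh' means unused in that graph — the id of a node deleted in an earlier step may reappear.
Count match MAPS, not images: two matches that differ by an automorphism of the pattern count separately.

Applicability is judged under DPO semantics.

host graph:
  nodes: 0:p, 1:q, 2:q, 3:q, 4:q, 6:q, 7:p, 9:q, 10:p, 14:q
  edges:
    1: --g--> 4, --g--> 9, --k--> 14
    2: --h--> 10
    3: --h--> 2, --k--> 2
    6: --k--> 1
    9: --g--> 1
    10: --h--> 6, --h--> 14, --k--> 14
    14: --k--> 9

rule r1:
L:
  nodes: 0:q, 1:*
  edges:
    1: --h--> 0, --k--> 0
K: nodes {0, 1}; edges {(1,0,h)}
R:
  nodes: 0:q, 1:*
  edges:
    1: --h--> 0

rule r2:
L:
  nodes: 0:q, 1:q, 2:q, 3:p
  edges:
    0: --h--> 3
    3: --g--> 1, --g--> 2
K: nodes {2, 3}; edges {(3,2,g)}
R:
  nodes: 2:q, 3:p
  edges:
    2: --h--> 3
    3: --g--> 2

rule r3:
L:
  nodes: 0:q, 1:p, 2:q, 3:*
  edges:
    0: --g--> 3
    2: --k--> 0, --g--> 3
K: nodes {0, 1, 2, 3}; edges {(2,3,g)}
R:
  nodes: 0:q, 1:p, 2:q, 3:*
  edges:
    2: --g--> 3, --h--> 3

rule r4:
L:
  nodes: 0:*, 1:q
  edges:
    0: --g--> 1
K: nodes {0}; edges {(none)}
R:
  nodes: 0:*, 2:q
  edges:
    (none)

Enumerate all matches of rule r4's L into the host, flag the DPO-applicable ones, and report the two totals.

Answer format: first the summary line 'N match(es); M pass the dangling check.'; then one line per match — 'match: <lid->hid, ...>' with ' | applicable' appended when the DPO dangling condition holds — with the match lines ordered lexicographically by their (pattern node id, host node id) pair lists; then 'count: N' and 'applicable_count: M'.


3 match(es); 1 pass the dangling check.
match: 0->1, 1->4 | applicable
match: 0->1, 1->9
match: 0->9, 1->1
count: 3
applicable_count: 1


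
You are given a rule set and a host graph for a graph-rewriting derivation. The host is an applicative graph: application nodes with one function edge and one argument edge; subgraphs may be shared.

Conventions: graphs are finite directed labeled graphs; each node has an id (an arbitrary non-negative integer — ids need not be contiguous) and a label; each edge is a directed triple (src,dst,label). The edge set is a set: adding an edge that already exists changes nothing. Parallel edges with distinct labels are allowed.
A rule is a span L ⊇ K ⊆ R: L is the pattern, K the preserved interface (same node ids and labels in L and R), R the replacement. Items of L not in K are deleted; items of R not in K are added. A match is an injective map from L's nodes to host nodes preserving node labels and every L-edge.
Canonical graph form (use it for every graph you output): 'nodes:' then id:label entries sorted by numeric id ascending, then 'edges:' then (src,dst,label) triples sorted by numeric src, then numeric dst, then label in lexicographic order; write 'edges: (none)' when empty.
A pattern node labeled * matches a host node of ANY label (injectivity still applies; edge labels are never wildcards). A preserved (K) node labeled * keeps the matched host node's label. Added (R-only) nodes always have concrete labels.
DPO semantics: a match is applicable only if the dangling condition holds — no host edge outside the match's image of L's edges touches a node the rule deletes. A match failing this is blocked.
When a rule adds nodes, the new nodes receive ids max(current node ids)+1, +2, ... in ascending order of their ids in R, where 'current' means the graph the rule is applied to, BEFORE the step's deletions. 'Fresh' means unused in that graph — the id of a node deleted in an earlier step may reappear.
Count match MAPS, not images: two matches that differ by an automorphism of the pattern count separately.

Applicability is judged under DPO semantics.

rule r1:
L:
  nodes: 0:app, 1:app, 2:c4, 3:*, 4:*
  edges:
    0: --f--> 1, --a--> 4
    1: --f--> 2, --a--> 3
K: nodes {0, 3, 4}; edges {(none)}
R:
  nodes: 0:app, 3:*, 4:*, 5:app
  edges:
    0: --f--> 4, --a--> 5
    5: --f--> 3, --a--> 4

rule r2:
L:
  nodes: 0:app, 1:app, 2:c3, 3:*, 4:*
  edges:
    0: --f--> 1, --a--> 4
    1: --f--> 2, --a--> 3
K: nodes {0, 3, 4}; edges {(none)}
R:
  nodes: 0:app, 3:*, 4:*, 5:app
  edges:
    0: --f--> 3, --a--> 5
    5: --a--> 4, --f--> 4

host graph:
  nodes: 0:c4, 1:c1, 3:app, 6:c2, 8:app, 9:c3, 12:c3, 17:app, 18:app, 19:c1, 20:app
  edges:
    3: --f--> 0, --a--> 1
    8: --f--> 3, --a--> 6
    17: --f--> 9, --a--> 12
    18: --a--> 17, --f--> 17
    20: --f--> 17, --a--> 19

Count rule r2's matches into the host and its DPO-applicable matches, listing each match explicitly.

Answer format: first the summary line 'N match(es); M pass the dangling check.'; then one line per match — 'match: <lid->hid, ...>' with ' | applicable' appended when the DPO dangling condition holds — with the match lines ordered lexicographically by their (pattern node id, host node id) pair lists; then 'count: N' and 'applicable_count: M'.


1 match(es); 0 pass the dangling check.
match: 0->20, 1->17, 2->9, 3->12, 4->19
count: 1
applicable_count: 0


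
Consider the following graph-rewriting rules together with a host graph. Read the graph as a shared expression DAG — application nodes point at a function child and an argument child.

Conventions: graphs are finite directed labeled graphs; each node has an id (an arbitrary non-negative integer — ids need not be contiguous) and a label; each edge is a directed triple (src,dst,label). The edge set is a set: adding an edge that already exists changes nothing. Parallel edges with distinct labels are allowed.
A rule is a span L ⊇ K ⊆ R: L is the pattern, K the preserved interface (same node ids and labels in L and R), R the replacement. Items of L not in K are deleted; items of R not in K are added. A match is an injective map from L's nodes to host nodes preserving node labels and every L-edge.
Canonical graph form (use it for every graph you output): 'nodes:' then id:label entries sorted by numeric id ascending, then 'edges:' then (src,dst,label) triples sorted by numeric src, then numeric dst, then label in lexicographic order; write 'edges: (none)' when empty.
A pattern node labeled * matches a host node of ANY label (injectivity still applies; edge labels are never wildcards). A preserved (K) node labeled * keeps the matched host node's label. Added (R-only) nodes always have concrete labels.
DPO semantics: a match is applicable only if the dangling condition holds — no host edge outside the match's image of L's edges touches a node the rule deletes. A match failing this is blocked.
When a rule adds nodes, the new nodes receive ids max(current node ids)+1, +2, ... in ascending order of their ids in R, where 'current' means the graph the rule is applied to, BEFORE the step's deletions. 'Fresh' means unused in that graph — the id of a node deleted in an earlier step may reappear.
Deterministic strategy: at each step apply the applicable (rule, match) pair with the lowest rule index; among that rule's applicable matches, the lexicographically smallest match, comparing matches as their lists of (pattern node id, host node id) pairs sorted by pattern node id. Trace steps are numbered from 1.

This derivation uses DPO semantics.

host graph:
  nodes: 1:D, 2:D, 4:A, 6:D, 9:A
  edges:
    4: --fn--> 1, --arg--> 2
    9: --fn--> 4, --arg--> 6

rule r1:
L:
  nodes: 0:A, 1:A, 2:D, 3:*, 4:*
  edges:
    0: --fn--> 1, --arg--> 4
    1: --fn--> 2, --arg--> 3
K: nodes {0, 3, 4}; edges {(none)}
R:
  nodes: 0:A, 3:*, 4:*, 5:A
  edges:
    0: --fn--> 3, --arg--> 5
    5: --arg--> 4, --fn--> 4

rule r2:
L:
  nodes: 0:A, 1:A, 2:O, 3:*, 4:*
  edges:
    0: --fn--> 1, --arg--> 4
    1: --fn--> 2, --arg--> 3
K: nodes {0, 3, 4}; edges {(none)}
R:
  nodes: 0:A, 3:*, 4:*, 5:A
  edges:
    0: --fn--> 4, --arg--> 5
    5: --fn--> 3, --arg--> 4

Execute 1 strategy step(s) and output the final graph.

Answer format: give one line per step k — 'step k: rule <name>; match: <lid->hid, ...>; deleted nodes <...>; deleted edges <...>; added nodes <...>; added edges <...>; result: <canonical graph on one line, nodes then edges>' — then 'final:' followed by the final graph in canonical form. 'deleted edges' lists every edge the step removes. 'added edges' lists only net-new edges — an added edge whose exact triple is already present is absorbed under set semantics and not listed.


step 1: rule r1; match: 0->9, 1->4, 2->1, 3->2, 4->6; deleted nodes 1, 4; deleted edges (4,1,fn); (4,2,arg); (9,4,fn); (9,6,arg); added nodes 10; added edges (9,2,fn); (9,10,arg); (10,6,arg); (10,6,fn); result: nodes: 2:D, 6:D, 9:A, 10:A edges: (9,2,fn); (9,10,arg); (10,6,arg); (10,6,fn)
final:
nodes: 2:D, 6:D, 9:A, 10:A
edges: (9,2,fn); (9,10,arg); (10,6,arg); (10,6,fn)


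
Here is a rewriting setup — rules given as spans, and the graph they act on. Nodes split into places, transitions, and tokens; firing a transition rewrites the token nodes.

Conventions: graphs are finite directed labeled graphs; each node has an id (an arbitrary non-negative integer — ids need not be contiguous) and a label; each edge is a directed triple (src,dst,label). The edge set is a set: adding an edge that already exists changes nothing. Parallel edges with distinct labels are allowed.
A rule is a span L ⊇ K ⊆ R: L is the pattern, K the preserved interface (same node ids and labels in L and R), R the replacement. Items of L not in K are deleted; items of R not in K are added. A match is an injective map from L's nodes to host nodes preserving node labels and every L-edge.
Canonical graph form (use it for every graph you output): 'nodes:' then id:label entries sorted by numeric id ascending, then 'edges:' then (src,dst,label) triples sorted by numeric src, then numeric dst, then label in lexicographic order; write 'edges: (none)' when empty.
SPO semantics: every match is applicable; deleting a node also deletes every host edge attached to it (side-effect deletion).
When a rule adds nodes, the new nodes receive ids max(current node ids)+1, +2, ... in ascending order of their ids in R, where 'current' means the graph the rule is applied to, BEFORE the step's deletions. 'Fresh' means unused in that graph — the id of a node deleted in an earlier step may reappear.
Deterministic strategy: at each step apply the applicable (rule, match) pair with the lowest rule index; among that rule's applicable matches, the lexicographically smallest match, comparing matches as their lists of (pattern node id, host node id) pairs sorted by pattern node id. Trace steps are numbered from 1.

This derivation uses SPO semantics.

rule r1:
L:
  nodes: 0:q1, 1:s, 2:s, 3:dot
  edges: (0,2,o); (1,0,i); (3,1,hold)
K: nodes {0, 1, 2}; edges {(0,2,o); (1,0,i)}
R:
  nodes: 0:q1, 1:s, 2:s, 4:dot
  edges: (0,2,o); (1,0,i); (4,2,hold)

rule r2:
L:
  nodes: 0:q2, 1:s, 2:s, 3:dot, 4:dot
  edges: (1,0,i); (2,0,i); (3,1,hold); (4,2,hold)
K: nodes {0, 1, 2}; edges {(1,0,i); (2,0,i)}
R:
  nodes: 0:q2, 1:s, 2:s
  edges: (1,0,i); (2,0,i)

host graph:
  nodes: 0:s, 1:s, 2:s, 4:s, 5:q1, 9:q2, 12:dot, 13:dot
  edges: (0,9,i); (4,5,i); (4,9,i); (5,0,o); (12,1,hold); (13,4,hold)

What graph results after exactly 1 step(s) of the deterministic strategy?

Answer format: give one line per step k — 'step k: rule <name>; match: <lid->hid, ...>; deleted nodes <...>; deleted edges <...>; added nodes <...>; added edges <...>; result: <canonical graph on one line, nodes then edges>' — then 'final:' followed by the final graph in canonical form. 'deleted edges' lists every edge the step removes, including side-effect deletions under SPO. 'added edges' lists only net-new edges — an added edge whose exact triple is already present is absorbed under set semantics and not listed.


step 1: rule r1; match: 0->5, 1->4, 2->0, 3->13; deleted nodes 13; deleted edges (13,4,hold); added nodes 14; added edges (14,0,hold); result: nodes: 0:s, 1:s, 2:s, 4:s, 5:q1, 9:q2, 12:dot, 14:dot edges: (0,9,i); (4,5,i); (4,9,i); (5,0,o); (12,1,hold); (14,0,hold)
final:
nodes: 0:s, 1:s, 2:s, 4:s, 5:q1, 9:q2, 12:dot, 14:dot
edges: (0,9,i); (4,5,i); (4,9,i); (5,0,o); (12,1,hold); (14,0,hold)


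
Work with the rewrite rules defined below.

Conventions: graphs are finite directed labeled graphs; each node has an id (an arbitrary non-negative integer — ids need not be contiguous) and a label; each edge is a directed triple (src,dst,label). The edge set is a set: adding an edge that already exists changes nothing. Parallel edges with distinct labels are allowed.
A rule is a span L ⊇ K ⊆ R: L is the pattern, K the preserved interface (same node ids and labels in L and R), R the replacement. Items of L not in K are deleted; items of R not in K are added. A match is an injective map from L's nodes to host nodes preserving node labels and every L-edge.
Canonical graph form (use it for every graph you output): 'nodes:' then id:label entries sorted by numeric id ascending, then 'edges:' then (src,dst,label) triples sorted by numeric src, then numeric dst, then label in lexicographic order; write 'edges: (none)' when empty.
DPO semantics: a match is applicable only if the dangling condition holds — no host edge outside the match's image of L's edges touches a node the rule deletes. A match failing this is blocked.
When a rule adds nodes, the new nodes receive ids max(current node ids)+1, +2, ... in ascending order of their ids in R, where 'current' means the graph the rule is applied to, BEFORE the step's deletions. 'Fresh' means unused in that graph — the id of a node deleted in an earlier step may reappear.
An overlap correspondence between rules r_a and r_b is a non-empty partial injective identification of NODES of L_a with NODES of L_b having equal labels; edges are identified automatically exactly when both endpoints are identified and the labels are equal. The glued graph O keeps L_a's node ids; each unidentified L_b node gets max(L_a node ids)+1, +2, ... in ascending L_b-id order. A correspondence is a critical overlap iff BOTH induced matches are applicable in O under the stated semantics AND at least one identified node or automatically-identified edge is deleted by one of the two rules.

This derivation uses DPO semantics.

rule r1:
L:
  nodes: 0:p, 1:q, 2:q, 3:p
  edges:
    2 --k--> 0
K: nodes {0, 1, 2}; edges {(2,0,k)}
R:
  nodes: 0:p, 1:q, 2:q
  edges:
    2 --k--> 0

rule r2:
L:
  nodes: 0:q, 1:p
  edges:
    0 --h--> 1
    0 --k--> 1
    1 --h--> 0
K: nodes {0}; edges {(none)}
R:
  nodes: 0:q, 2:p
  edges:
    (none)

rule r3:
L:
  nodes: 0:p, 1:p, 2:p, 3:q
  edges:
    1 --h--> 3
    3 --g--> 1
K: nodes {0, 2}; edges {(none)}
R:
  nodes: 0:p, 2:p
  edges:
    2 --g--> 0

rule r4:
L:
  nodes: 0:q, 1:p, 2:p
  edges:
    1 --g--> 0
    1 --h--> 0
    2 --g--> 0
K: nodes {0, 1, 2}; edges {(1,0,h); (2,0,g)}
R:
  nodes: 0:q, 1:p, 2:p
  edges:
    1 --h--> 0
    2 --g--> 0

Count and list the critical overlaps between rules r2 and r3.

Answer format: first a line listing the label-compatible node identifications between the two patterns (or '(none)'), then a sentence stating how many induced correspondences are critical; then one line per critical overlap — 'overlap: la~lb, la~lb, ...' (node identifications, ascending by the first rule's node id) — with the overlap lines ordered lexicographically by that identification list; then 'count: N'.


label-compatible node identifications between L(r2) and L(r3): 0~3, 1~0, 1~1, 1~2
2 of the induced correspondences are critical overlaps of r2 and r3.
overlap: 1~0
overlap: 1~2
count: 2


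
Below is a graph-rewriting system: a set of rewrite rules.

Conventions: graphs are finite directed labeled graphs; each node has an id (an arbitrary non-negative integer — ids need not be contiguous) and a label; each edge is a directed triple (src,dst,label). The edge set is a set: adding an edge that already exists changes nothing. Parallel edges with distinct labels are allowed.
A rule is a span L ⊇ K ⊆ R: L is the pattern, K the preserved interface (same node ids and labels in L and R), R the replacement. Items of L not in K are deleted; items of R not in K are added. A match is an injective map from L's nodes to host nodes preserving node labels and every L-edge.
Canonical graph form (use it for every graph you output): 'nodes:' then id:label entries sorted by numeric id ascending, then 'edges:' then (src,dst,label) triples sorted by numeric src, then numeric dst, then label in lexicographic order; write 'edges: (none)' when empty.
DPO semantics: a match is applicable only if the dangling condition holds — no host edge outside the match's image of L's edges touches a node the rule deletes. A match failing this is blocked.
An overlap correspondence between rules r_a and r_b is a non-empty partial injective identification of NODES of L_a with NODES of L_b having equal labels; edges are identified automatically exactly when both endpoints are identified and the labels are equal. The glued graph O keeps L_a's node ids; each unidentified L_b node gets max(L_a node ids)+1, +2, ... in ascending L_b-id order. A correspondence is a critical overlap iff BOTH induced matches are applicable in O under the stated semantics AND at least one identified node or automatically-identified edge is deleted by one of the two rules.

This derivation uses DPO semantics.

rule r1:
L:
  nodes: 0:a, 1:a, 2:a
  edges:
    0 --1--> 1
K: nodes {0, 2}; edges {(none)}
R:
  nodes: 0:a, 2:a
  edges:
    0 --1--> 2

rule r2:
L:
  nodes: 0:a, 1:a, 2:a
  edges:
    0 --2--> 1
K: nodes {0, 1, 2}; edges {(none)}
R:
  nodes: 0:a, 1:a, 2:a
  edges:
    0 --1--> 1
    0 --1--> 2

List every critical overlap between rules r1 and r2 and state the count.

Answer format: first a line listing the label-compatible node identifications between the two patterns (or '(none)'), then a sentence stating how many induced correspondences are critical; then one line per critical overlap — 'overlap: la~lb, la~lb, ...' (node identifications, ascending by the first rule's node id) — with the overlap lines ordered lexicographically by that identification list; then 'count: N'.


label-compatible node identifications between L(r1) and L(r2): 0~0, 0~1, 0~2, 1~0, 1~1, 1~2, 2~0, 2~1, 2~2
7 of the induced correspondences are critical overlaps of r1 and r2.
overlap: 0~0, 1~2
overlap: 0~0, 1~2, 2~1
overlap: 0~1, 1~2
overlap: 0~1, 1~2, 2~0
overlap: 1~2
overlap: 1~2, 2~0
overlap: 1~2, 2~1
count: 7


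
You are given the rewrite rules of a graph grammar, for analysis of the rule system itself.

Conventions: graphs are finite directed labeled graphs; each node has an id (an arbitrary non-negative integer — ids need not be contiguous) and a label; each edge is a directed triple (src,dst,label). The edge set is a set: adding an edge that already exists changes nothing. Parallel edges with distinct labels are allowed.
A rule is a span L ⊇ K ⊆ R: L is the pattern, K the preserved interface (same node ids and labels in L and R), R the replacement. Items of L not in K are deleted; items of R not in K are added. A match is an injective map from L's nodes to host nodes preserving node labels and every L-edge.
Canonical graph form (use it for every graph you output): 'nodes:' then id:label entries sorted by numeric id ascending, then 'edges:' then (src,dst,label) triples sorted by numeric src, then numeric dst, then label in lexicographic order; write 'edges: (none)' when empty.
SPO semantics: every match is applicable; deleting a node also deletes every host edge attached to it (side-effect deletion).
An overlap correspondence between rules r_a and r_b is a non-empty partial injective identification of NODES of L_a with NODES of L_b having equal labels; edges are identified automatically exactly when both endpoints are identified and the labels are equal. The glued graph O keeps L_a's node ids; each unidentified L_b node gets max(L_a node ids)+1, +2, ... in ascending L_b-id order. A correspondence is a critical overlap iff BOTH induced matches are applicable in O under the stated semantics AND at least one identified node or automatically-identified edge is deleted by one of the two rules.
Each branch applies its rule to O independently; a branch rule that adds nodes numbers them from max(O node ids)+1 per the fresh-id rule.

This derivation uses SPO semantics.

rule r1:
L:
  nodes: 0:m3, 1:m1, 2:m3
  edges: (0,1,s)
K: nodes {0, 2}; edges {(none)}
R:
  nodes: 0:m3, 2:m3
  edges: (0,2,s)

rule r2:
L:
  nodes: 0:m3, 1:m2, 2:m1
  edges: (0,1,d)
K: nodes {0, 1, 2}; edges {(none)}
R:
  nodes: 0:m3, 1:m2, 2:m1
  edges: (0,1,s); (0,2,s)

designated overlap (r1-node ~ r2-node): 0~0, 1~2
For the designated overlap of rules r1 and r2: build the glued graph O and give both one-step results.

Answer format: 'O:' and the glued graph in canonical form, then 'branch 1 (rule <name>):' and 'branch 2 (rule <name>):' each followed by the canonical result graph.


O:
nodes: 0:m3, 1:m1, 2:m3, 3:m2
edges: (0,1,s); (0,3,d)
branch 1 (rule r1):
nodes: 0:m3, 2:m3, 3:m2
edges: (0,2,s); (0,3,d)
branch 2 (rule r2):
nodes: 0:m3, 1:m1, 2:m3, 3:m2
edges: (0,1,s); (0,3,s)


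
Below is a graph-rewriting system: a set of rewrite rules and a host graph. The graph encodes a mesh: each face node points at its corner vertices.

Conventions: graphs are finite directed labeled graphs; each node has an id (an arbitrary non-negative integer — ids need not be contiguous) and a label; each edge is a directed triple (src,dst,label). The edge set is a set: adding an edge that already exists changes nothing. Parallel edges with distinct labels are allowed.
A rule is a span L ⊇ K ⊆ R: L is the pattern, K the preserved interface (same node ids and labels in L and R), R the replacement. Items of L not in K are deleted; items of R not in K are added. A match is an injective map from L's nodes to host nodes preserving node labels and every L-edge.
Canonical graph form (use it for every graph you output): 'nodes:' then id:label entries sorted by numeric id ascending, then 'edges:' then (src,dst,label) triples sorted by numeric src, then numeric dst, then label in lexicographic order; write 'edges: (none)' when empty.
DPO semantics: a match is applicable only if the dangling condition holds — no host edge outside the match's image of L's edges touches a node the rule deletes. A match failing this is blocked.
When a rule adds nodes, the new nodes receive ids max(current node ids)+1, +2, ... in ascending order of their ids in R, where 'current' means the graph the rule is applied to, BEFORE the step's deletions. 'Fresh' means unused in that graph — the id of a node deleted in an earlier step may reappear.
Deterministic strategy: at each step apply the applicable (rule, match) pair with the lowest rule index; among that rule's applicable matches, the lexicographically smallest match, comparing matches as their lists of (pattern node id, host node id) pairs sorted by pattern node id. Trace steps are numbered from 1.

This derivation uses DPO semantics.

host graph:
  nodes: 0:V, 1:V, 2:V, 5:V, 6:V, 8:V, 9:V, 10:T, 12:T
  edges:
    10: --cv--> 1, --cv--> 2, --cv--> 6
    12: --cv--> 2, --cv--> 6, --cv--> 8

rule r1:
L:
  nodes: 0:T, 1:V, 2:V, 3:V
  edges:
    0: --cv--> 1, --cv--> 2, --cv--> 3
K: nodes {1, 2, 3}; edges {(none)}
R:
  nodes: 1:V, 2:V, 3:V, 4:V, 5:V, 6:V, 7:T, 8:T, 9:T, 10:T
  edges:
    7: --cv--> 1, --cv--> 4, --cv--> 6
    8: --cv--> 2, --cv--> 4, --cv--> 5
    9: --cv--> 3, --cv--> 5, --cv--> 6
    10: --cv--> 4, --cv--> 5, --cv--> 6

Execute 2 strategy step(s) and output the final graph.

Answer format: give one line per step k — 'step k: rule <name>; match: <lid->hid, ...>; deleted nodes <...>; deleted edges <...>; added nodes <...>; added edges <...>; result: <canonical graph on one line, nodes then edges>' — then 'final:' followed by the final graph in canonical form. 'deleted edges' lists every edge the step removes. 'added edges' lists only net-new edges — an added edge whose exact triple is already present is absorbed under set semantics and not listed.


step 1: rule r1; match: 0->10, 1->1, 2->2, 3->6; deleted nodes 10; deleted edges (10,1,cv); (10,2,cv); (10,6,cv); added nodes 13, 14, 15, 16, 17, 18, 19; added edges (16,1,cv); (16,13,cv); (16,15,cv); (17,2,cv); (17,13,cv); (17,14,cv); (18,6,cv); (18,14,cv); (18,15,cv); (19,13,cv); (19,14,cv); (19,15,cv); result: nodes: 0:V, 1:V, 2:V, 5:V, 6:V, 8:V, 9:V, 12:T, 13:V, 14:V, 15:V, 16:T, 17:T, 18:T, 19:T edges: (12,2,cv); (12,6,cv); (12,8,cv); (16,1,cv); (16,13,cv); (16,15,cv); (17,2,cv); (17,13,cv); (17,14,cv); (18,6,cv); (18,14,cv); (18,15,cv); (19,13,cv); (19,14,cv); (19,15,cv)
step 2: rule r1; match: 0->12, 1->2, 2->6, 3->8; deleted nodes 12; deleted edges (12,2,cv); (12,6,cv); (12,8,cv); added nodes 20, 21, 22, 23, 24, 25, 26; added edges (23,2,cv); (23,20,cv); (23,22,cv); (24,6,cv); (24,20,cv); (24,21,cv); (25,8,cv); (25,21,cv); (25,22,cv); (26,20,cv); (26,21,cv); (26,22,cv); result: nodes: 0:V, 1:V, 2:V, 5:V, 6:V, 8:V, 9:V, 13:V, 14:V, 15:V, 16:T, 17:T, 18:T, 19:T, 20:V, 21:V, 22:V, 23:T, 24:T, 25:T, 26:T edges: (16,1,cv); (16,13,cv); (16,15,cv); (17,2,cv); (17,13,cv); (17,14,cv); (18,6,cv); (18,14,cv); (18,15,cv); (19,13,cv); (19,14,cv); (19,15,cv); (23,2,cv); (23,20,cv); (23,22,cv); (24,6,cv); (24,20,cv); (24,21,cv); (25,8,cv); (25,21,cv); (25,22,cv); (26,20,cv); (26,21,cv); (26,22,cv)
final:
nodes: 0:V, 1:V, 2:V, 5:V, 6:V, 8:V, 9:V, 13:V, 14:V, 15:V, 16:T, 17:T, 18:T, 19:T, 20:V, 21:V, 22:V, 23:T, 24:T, 25:T, 26:T
edges: (16,1,cv); (16,13,cv); (16,15,cv); (17,2,cv); (17,13,cv); (17,14,cv); (18,6,cv); (18,14,cv); (18,15,cv); (19,13,cv); (19,14,cv); (19,15,cv); (23,2,cv); (23,20,cv); (23,22,cv); (24,6,cv); (24,20,cv); (24,21,cv); (25,8,cv); (25,21,cv); (25,22,cv); (26,20,cv); (26,21,cv); (26,22,cv)


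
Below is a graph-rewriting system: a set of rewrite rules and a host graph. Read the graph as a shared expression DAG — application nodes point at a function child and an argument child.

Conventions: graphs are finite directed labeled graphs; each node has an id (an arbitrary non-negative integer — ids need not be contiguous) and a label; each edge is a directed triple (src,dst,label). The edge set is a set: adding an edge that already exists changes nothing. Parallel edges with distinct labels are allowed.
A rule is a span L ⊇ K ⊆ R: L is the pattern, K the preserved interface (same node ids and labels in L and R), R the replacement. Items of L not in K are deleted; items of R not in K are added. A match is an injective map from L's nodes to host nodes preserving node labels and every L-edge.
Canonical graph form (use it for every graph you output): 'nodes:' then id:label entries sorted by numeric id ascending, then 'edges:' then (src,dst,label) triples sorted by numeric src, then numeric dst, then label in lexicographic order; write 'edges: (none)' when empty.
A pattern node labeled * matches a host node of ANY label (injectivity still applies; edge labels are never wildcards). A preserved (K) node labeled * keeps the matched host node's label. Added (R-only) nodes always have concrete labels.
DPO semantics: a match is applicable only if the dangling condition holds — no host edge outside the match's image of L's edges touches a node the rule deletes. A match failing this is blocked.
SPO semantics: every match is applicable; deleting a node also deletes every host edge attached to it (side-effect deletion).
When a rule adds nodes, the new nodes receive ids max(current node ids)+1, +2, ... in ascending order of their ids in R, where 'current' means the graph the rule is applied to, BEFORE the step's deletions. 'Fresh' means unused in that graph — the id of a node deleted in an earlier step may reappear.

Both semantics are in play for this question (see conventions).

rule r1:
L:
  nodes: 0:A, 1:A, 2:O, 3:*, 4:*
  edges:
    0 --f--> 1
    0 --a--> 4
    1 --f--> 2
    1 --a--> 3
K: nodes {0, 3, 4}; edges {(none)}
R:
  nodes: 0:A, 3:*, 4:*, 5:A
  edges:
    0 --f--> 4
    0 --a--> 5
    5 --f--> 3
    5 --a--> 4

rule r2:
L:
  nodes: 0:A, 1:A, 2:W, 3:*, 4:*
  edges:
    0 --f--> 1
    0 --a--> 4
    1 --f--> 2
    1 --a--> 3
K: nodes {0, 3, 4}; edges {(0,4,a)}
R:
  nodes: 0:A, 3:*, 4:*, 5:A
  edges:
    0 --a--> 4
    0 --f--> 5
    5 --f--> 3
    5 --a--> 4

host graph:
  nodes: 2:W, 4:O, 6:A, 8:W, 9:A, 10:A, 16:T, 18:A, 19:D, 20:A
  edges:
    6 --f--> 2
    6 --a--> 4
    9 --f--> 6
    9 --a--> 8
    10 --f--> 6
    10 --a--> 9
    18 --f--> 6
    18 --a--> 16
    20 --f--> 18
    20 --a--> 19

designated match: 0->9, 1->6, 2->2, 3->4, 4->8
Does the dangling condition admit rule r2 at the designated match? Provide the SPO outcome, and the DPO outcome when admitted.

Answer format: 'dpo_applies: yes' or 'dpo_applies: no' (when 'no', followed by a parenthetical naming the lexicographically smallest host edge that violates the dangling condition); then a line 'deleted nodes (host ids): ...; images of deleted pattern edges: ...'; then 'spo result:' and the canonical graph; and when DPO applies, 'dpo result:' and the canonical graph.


dpo_applies: no
(the rule deletes node 6, which keeps host edge (10,6,f) outside the match image — the dangling condition fails, DPO blocks; SPO proceeds and side-deletes such edges)
deleted nodes (host ids): 2, 6; images of deleted pattern edges: (6,2,f); (6,4,a); (9,6,f)
spo result:
nodes: 4:O, 8:W, 9:A, 10:A, 16:T, 18:A, 19:D, 20:A, 21:A
edges: (9,8,a); (9,21,f); (10,9,a); (18,16,a); (20,18,f); (20,19,a); (21,4,f); (21,8,a)


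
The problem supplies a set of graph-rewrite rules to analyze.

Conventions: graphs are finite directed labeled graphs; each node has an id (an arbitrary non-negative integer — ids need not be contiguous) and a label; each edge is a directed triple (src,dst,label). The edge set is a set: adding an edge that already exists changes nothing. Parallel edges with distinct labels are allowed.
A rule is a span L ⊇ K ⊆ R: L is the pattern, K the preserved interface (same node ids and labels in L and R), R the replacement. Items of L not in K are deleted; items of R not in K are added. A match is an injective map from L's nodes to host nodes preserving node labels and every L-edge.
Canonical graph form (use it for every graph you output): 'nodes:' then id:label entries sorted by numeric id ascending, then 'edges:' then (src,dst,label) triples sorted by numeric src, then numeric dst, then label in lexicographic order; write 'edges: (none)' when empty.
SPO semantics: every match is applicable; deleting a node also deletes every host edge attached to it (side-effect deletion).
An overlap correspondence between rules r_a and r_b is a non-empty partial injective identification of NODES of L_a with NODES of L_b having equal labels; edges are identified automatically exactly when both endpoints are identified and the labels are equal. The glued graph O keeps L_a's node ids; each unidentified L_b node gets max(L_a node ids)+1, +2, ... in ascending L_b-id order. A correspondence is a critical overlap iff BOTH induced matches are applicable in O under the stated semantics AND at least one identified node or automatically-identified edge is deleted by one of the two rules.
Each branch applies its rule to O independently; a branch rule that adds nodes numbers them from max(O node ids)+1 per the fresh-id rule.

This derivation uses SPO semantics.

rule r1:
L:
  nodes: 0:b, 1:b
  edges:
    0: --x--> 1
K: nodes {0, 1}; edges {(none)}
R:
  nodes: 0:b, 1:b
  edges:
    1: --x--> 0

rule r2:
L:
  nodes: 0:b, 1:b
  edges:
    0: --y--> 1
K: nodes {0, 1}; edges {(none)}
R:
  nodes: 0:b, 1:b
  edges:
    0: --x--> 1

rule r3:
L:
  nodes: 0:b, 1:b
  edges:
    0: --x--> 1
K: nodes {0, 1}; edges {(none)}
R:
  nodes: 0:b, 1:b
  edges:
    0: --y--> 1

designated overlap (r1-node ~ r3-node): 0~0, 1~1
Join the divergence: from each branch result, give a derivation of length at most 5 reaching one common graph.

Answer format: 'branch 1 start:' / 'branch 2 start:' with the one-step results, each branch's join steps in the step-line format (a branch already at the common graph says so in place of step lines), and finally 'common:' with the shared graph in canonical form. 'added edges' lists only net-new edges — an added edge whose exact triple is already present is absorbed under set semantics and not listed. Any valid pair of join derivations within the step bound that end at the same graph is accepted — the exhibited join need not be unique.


branch 1 start:
nodes: 0:b, 1:b
edges: (1,0,x)
branch 2 start:
nodes: 0:b, 1:b
edges: (0,1,y)
branch 1 step 1: rule r1; match: 0->1, 1->0; deleted nodes (none); deleted edges (1,0,x); added nodes (none); added edges (0,1,x); result: nodes: 0:b, 1:b edges: (0,1,x)
branch 2 step 1: rule r2; match: 0->0, 1->1; deleted nodes (none); deleted edges (0,1,y); added nodes (none); added edges (0,1,x); result: nodes: 0:b, 1:b edges: (0,1,x)
common:
nodes: 0:b, 1:b
edges: (0,1,x)
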